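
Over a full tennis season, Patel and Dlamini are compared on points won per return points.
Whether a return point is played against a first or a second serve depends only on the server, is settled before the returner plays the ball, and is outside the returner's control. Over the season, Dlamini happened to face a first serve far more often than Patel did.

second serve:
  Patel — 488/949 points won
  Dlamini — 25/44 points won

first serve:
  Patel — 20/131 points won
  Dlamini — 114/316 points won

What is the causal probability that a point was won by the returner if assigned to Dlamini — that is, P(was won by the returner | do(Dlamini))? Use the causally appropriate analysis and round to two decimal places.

0.50

Since serve type is a pre-existing factor (not a product of the player) and it affects the outcome on its own, it is a confounder. The stratified rates, not the pooled rate, identify the causal effect.
Standardising Dlamini to the population serve type mix: 0.690·25/44 + 0.310·114/316 = 0.504.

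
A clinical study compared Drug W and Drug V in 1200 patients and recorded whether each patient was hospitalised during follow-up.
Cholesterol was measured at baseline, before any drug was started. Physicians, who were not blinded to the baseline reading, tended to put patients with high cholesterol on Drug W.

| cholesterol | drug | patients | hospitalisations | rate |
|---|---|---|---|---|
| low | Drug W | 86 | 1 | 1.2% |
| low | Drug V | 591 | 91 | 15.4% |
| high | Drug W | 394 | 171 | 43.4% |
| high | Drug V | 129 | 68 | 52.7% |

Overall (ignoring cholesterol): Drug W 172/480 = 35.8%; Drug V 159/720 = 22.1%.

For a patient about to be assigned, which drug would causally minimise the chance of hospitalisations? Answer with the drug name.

Cholesterol differs across drugs for reasons unrelated to any effect of the drug itself, and it separately predicts the outcome — a classic confounder. We must compare within cholesterol levels.
Within each level — low: 1.2% vs 15.4%; high: 43.4% vs 52.7% — Drug W is lower every time.

Drug W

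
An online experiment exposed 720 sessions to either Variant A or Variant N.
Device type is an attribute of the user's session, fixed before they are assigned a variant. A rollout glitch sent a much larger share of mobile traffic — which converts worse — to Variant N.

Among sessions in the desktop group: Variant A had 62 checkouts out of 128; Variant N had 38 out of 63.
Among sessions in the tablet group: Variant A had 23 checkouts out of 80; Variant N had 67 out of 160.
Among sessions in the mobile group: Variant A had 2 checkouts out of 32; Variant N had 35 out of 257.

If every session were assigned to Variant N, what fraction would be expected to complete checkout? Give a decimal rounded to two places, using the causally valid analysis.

0.35

Nothing the variant does changes device type; the imbalance is an allocation artefact. With device type also predicting the outcome, the pooled figure is confounded, and the within-stratum comparison is the causal one.
Standardising Variant N to the population device type mix: 0.265·38/63 + 0.333·67/160 + 0.401·35/257 = 0.354.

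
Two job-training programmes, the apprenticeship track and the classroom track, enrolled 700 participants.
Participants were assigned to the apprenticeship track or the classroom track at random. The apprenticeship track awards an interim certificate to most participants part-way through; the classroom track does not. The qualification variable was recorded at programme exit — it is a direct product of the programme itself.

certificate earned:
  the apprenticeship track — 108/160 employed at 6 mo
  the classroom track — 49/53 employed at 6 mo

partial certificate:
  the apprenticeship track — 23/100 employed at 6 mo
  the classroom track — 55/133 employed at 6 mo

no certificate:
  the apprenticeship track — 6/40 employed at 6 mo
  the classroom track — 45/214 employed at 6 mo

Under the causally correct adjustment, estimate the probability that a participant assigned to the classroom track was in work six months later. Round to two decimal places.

the classroom track is higher inside every qualification attained during the programme stratum but the apprenticeship track is higher in aggregate. Whether to stratify depends on how qualification attained during the programme relates to the programme.
Qualification attained during the programme is recorded after the programme and is itself shifted by it — it sits on the causal path from programme to outcome. Conditioning on a mediator would strip out part of the effect we want; the pooled comparison gives the total causal effect.
So P(outcome | do(the classroom track)) is just the pooled rate for the classroom track: 149/400 = 0.372.

0.37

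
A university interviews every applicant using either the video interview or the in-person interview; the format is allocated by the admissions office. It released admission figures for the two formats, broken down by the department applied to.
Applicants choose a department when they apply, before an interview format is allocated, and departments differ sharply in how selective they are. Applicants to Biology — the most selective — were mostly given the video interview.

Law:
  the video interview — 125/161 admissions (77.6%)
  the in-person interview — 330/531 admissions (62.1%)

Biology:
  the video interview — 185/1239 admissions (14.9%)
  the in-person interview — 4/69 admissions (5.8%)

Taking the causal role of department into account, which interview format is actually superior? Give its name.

Here department is a common cause — it drives both which interview format a case falls under and the outcome. The crude comparison mixes populations; the stratum-specific rates are the causally relevant ones.
Within each level — Law: 77.6% vs 62.1%; Biology: 14.9% vs 5.8% — the video interview is higher every time.

the video interview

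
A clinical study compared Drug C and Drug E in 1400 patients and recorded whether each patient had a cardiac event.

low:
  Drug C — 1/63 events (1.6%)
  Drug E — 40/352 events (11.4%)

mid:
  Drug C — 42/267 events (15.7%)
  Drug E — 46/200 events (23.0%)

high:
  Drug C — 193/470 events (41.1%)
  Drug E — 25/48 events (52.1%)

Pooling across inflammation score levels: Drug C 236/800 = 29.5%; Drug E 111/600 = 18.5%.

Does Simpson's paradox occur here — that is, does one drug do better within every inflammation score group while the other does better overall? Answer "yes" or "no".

yes

Within each inflammation score level (low 1.6% vs 11.4%; mid 15.7% vs 23.0%; high 41.1% vs 52.1%), Drug C has the lower rate every time. Pooled: 29.5% vs 18.5% — Drug E has the lower rate overall. The two comparisons disagree.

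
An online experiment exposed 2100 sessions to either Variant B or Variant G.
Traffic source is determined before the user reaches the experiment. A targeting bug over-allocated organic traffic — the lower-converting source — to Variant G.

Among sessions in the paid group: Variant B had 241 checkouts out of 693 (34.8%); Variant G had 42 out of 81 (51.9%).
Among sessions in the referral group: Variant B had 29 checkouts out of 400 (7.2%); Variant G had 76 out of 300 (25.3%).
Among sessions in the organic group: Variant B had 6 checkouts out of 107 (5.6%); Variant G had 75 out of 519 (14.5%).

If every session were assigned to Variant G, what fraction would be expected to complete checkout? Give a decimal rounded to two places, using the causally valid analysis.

Nothing the variant does changes traffic source; the imbalance is an allocation artefact. With traffic source also predicting the outcome, the pooled figure is confounded, and the within-stratum comparison is the causal one.
Standardising Variant G to the population traffic source mix: 0.369·42/81 + 0.333·76/300 + 0.298·75/519 = 0.319.

0.32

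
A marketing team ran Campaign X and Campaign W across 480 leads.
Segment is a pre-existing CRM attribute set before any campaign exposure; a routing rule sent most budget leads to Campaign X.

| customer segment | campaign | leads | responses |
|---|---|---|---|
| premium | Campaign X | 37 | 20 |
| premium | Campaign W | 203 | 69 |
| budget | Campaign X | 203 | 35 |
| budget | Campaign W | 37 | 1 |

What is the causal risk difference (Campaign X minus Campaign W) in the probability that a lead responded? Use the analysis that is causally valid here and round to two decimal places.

+0.17

Within every customer segment level Campaign X has the higher rate, yet pooled Campaign W does — Simpson's reversal.
Customer segment differs across campaigns for reasons unrelated to any effect of the campaign itself, and it separately predicts the outcome — a classic confounder. We must compare within customer segment levels.
Adjusting over the population distribution of customer segment: 0.500·(0.541−0.340) + 0.500·(0.172−0.027) = +0.173.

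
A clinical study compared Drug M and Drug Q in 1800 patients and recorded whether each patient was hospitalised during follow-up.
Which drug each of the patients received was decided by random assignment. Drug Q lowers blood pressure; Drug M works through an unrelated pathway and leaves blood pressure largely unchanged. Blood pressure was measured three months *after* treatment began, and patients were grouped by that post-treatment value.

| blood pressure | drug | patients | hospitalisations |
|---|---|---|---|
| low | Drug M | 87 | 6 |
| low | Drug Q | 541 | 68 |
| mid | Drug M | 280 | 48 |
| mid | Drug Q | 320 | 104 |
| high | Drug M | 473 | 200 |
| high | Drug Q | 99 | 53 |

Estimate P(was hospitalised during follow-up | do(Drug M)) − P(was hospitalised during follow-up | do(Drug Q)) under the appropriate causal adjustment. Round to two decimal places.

+0.07

Stratifying would compare drugs among patients the drugs themselves sorted into blood pressure groups — a form of selection on an intermediate. The unconditioned pooled rates give the total causal effect.
The causal difference is the pooled difference: 0.302 − 0.234 = +0.068.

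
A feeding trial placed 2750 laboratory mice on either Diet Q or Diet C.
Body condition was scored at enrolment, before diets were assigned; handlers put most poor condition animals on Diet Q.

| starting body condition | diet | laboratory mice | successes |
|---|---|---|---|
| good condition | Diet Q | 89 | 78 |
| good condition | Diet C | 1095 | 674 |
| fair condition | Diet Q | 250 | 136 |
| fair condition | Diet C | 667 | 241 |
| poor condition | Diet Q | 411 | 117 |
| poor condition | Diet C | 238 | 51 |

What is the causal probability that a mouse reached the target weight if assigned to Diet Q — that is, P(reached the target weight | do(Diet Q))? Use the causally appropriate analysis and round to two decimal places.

Starting body condition satisfies the back-door criterion: it is not a descendant of the diet, and it blocks the spurious path from diet to outcome. Adjusting for it (i.e., using the within-starting body condition rates) gives the causal effect.
Standardising Diet Q to the population starting body condition mix: 0.431·78/89 + 0.333·136/250 + 0.236·117/411 = 0.626.

0.63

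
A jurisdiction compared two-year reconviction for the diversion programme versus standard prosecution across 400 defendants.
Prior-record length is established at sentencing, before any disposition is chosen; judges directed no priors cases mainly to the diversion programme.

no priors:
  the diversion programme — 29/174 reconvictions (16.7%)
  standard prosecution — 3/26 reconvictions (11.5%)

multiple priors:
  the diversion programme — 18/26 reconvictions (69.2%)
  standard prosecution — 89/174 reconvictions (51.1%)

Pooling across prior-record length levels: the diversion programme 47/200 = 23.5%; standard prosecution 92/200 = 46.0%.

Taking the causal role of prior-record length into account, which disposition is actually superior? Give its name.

The prior-record length-specific comparison favours standard prosecution throughout, but the pooled figures favour the diversion programme. The question is whether to condition on prior-record length.
Since prior-record length is a pre-existing factor (not a product of the disposition) and it affects the outcome on its own, it is a confounder. The stratified rates, not the pooled rate, identify the causal effect.
Within each level — no priors: 16.7% vs 11.5%; multiple priors: 69.2% vs 51.1% — standard prosecution is lower every time.

standard prosecution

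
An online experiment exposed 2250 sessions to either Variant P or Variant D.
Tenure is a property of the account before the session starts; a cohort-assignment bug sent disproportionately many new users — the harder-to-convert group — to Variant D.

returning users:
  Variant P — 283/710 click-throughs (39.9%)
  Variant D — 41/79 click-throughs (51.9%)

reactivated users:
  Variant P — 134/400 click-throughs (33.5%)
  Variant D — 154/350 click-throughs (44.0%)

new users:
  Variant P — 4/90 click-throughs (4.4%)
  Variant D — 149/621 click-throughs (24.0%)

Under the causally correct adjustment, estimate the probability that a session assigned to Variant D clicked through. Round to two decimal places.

0.40

Within every user tenure level Variant D has the higher rate, yet pooled Variant P does — Simpson's reversal.
User tenure differs across variants for reasons unrelated to any effect of the variant itself, and it separately predicts the outcome — a classic confounder. We must compare within user tenure levels.
Standardising Variant D to the population user tenure mix: 0.351·41/79 + 0.333·154/350 + 0.316·149/621 = 0.404.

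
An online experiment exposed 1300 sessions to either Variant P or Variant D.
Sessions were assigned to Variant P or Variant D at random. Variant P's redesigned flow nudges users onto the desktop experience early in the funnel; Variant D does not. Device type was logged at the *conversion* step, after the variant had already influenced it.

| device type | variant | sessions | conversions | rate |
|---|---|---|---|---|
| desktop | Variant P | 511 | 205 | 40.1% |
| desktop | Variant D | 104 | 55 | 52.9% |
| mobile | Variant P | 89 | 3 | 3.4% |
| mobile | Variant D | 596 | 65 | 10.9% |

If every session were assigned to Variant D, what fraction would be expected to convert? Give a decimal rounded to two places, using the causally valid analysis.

0.17

Because the variant influences device type, device type is a post-treatment mediator, not a confounder. Stratifying on it would bias the estimate; the causal effect is the crude pooled difference.
So P(outcome | do(Variant D)) is just the pooled rate for Variant D: 120/700 = 0.171.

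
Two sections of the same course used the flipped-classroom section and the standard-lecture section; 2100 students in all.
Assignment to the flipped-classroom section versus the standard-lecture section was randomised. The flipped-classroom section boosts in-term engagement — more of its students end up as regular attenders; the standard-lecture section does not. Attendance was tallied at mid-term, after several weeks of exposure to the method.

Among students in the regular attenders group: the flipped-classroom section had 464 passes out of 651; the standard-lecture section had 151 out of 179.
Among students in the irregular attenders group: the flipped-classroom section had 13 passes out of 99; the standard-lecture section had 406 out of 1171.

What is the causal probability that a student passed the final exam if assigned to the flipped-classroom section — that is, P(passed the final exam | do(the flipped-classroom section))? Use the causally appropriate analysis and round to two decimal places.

The mid-term attendance-specific comparison favours the standard-lecture section throughout, but the pooled figures favour the flipped-classroom section. The question is whether to condition on mid-term attendance.
The distribution of mid-term attendance is itself part of what the teaching method does — it is an intermediate outcome. Holding it fixed would remove that part of the effect; the total effect is the pooled difference.
So P(outcome | do(the flipped-classroom section)) is just the pooled rate for the flipped-classroom section: 477/750 = 0.636.

0.64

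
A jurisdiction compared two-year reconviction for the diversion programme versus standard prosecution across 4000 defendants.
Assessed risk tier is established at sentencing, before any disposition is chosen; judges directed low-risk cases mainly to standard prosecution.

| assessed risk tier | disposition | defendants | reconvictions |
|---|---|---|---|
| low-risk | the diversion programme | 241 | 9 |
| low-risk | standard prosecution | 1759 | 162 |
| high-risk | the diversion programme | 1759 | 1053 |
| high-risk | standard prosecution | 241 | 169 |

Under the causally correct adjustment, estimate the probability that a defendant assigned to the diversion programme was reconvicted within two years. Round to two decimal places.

0.32

Within every assessed risk tier level the diversion programme has the lower rate, yet pooled standard prosecution does — Simpson's reversal.
Nothing the disposition does changes assessed risk tier; the imbalance is an allocation artefact. With assessed risk tier also predicting the outcome, the pooled figure is confounded, and the within-stratum comparison is the causal one.
Standardising the diversion programme to the population assessed risk tier mix: 0.500·9/241 + 0.500·1053/1759 = 0.318.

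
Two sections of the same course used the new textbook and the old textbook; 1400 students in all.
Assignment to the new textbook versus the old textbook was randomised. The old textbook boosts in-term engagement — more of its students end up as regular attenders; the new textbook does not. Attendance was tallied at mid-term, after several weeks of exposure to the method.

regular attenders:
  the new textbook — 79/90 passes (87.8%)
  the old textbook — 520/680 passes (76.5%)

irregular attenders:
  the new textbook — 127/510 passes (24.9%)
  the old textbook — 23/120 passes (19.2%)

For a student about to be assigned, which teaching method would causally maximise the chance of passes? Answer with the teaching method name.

the old textbook

The mid-term attendance-specific comparison favours the new textbook throughout, but the pooled figures favour the old textbook. The question is whether to condition on mid-term attendance.
Stratifying would compare teaching methods among students the teaching methods themselves sorted into mid-term attendance groups — a form of selection on an intermediate. The unconditioned pooled rates give the total causal effect.
Pooled: the new textbook 34.3% vs the old textbook 67.9%; the old textbook is higher overall.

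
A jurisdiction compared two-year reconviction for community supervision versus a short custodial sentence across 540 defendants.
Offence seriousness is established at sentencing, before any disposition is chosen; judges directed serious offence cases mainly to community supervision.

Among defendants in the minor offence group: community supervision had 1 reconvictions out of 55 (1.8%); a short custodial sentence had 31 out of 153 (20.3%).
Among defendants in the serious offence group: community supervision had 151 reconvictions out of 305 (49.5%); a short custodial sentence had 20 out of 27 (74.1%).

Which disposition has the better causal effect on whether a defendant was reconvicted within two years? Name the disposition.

Within every offence seriousness level community supervision has the lower rate, yet pooled a short custodial sentence does — Simpson's reversal.
Offence seriousness satisfies the back-door criterion: it is not a descendant of the disposition, and it blocks the spurious path from disposition to outcome. Adjusting for it (i.e., using the within-offence seriousness rates) gives the causal effect.
Within each level — minor offence: 1.8% vs 20.3%; serious offence: 49.5% vs 74.1% — community supervision is lower every time.

community supervision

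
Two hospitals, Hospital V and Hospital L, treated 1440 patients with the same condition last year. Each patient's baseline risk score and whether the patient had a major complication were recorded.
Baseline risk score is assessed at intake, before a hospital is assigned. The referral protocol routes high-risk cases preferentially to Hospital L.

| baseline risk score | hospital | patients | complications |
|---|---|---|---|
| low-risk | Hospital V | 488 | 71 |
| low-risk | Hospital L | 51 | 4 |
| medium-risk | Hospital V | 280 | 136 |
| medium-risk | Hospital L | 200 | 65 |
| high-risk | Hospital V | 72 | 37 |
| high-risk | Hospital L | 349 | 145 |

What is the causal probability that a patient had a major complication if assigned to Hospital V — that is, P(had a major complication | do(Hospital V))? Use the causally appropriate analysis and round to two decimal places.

Hospital L is lower inside every baseline risk score stratum but Hospital V is lower in aggregate. Whether to stratify depends on how baseline risk score relates to the hospital.
Since baseline risk score is a pre-existing factor (not a product of the hospital) and it affects the outcome on its own, it is a confounder. The stratified rates, not the pooled rate, identify the causal effect.
Standardising Hospital V to the population baseline risk score mix: 0.374·71/488 + 0.333·136/280 + 0.292·37/72 = 0.367.

0.37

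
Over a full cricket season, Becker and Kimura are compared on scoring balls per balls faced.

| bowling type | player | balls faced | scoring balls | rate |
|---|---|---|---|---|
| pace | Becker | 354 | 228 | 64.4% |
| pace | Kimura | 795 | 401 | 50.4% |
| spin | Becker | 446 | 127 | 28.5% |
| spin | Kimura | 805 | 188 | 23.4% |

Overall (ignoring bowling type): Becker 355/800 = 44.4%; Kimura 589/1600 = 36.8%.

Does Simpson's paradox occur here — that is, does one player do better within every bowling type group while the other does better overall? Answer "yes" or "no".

no

Within each bowling type level (pace 64.4% vs 50.4%; spin 28.5% vs 23.4%), Becker has the higher rate every time. Pooled: 44.4% vs 36.8% — Becker has the higher rate overall. They agree.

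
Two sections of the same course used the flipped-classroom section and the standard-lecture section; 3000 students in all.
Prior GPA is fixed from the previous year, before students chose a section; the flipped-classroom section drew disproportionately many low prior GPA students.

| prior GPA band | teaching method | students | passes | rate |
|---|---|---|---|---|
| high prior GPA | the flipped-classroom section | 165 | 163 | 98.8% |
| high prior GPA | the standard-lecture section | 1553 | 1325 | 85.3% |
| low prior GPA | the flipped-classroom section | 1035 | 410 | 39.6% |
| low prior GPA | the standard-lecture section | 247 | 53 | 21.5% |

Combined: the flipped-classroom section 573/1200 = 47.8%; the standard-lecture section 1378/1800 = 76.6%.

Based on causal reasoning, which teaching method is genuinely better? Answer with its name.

the flipped-classroom section

The stratified and pooled comparisons disagree (the flipped-classroom section wins within each prior GPA band; the standard-lecture section wins overall), so the answer turns on the causal role of prior GPA band.
Here prior GPA band is a common cause — it drives both which teaching method a case falls under and the outcome. The crude comparison mixes populations; the stratum-specific rates are the causally relevant ones.
Within each level — high prior GPA: 98.8% vs 85.3%; low prior GPA: 39.6% vs 21.5% — the flipped-classroom section is higher every time.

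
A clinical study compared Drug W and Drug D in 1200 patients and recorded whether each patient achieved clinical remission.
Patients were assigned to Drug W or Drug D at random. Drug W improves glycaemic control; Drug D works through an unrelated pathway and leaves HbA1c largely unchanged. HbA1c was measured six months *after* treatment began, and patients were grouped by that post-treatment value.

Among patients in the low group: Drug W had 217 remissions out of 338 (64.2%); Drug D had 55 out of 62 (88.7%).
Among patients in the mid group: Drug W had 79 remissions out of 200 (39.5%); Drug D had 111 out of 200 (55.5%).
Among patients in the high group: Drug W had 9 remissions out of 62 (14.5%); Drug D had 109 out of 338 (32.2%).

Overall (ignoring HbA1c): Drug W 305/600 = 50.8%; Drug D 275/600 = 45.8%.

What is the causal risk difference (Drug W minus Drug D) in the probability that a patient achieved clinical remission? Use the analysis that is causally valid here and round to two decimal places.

+0.05

Within every HbA1c level Drug D has the higher rate, yet pooled Drug W does — Simpson's reversal.
HbA1c is recorded after the drug and is itself shifted by it — it sits on the causal path from drug to outcome. Conditioning on a mediator would strip out part of the effect we want; the pooled comparison gives the total causal effect.
The causal difference is the pooled difference: 0.508 − 0.458 = +0.050.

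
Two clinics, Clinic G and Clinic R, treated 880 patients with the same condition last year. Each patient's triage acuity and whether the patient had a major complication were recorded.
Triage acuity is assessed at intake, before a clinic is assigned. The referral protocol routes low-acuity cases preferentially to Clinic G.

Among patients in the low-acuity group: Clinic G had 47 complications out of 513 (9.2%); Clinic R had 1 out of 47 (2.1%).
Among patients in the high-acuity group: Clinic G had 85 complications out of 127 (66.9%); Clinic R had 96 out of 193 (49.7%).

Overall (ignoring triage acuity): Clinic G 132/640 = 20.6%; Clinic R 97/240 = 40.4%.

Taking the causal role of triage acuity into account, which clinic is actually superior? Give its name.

The stratified and pooled comparisons disagree (Clinic R wins within each triage acuity; Clinic G wins overall), so the answer turns on the causal role of triage acuity.
Triage acuity is set before the clinic has any effect — it is not caused by the clinic — and it independently drives the outcome. That makes it a confounder, so the causal comparison is within triage acuity levels.
Within each level — low-acuity: 9.2% vs 2.1%; high-acuity: 66.9% vs 49.7% — Clinic R is lower every time.

Clinic R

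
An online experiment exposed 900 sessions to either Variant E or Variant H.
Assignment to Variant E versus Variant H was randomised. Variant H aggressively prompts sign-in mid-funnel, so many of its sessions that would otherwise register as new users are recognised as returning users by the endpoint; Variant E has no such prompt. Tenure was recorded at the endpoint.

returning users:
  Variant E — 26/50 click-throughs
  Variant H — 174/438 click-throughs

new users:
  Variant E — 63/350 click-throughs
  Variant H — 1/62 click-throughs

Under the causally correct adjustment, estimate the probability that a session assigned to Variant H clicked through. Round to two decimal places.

The stratified and pooled comparisons disagree (Variant E wins within each user tenure; Variant H wins overall), so the answer turns on the causal role of user tenure.
User tenure here is a post-treatment variable shaped by the variant; conditioning on it would introduce bias rather than remove it. The overall comparison is the causal one.
So P(outcome | do(Variant H)) is just the pooled rate for Variant H: 175/500 = 0.350.

0.35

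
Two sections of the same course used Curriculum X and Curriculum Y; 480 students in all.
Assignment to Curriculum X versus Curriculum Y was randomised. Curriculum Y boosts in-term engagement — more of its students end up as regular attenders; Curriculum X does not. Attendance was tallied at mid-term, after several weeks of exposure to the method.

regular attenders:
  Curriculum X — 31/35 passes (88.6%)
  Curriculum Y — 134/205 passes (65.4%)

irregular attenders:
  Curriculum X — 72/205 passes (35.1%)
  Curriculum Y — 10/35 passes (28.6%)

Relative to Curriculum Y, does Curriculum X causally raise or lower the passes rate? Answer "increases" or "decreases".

decreases

Because the teaching method influences mid-term attendance, mid-term attendance is a post-treatment mediator, not a confounder. Stratifying on it would bias the estimate; the causal effect is the crude pooled difference.
Pooled: Curriculum X 42.9% vs Curriculum Y 60.0%; Curriculum Y is higher overall.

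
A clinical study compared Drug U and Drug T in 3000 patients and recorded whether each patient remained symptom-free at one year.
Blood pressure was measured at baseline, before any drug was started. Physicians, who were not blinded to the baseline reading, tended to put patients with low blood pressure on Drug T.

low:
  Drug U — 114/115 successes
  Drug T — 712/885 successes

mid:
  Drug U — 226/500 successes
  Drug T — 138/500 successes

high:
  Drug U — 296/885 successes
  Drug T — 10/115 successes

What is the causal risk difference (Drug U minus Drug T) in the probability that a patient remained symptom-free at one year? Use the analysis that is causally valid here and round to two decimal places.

+0.20

Blood pressure satisfies the back-door criterion: it is not a descendant of the drug, and it blocks the spurious path from drug to outcome. Adjusting for it (i.e., using the within-blood pressure rates) gives the causal effect.
Adjusting over the population distribution of blood pressure: 0.333·(0.991−0.805) + 0.333·(0.452−0.276) + 0.333·(0.334−0.087) = +0.203.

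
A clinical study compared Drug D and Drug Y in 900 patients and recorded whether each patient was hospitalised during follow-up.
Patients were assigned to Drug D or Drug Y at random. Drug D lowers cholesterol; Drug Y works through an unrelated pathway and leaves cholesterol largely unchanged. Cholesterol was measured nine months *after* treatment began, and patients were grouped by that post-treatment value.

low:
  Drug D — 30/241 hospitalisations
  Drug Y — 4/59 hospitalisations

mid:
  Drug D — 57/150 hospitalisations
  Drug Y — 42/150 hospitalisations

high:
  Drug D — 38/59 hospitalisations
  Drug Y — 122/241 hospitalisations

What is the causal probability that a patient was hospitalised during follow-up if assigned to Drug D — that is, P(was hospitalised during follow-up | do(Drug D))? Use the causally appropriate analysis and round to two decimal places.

0.28

Within every cholesterol level Drug Y has the lower rate, yet pooled Drug D does — Simpson's reversal.
Stratifying would compare drugs among patients the drugs themselves sorted into cholesterol groups — a form of selection on an intermediate. The unconditioned pooled rates give the total causal effect.
So P(outcome | do(Drug D)) is just the pooled rate for Drug D: 125/450 = 0.278.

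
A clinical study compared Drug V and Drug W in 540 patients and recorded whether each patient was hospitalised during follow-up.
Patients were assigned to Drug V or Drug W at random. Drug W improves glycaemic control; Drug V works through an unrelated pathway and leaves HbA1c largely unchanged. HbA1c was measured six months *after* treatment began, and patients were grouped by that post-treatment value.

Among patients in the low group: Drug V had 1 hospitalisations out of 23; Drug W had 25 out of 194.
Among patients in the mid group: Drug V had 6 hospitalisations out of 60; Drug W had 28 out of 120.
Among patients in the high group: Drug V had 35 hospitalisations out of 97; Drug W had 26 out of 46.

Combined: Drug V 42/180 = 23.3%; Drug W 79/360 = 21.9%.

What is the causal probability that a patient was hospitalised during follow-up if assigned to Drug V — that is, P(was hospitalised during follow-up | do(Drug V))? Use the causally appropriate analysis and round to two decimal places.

Within every HbA1c level Drug V has the lower rate, yet pooled Drug W does — Simpson's reversal.
Stratifying would compare drugs among patients the drugs themselves sorted into HbA1c groups — a form of selection on an intermediate. The unconditioned pooled rates give the total causal effect.
So P(outcome | do(Drug V)) is just the pooled rate for Drug V: 42/180 = 0.233.

0.23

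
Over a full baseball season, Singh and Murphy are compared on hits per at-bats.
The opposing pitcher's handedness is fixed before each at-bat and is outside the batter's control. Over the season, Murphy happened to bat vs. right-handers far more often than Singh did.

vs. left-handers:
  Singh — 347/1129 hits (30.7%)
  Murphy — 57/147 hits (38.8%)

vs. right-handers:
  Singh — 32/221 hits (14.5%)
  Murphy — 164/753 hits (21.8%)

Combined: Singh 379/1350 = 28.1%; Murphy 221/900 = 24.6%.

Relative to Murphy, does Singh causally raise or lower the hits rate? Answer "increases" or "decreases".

decreases

Nothing the player does changes pitcher handedness; the imbalance is an allocation artefact. With pitcher handedness also predicting the outcome, the pooled figure is confounded, and the within-stratum comparison is the causal one.
Within each level — vs. left-handers: 30.7% vs 38.8%; vs. right-handers: 14.5% vs 21.8% — Murphy is higher every time.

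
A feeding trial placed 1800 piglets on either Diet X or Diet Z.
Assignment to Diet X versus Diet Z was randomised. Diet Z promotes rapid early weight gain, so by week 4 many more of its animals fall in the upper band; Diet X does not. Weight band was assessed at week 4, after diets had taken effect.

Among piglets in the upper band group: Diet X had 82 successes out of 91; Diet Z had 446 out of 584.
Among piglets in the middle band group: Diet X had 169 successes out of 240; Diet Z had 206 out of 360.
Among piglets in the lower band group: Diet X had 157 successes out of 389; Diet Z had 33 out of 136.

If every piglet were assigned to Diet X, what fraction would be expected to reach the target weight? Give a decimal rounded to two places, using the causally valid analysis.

0.57

The week-4 weight band-specific comparison favours Diet X throughout, but the pooled figures favour Diet Z. The question is whether to condition on week-4 weight band.
The distribution of week-4 weight band is itself part of what the diet does — it is an intermediate outcome. Holding it fixed would remove that part of the effect; the total effect is the pooled difference.
So P(outcome | do(Diet X)) is just the pooled rate for Diet X: 408/720 = 0.567.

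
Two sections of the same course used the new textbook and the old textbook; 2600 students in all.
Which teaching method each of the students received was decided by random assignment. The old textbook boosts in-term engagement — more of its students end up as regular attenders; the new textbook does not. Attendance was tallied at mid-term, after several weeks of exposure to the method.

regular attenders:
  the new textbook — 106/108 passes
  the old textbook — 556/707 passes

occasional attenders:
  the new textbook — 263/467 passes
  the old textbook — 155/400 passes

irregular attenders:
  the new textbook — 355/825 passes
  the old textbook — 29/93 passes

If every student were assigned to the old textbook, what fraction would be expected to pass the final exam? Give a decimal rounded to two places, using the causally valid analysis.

0.62

The distribution of mid-term attendance is itself part of what the teaching method does — it is an intermediate outcome. Holding it fixed would remove that part of the effect; the total effect is the pooled difference.
So P(outcome | do(the old textbook)) is just the pooled rate for the old textbook: 740/1200 = 0.617.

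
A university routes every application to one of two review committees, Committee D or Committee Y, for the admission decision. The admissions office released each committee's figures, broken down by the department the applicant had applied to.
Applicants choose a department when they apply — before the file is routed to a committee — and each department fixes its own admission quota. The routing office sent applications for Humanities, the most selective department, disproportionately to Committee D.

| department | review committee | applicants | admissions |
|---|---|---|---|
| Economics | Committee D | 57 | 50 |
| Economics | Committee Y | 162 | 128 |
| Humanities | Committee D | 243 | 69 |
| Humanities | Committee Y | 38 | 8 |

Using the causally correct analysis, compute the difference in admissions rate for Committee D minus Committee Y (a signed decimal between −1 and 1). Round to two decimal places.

The stratified and pooled comparisons disagree (Committee D wins within each department; Committee Y wins overall), so the answer turns on the causal role of department.
The imbalance in department arose from how applicants were allocated, not from anything the review committee did; and department independently affects the outcome. The pooled gap is confounded — condition on department.
Adjusting over the population distribution of department: 0.438·(0.877−0.790) + 0.562·(0.284−0.211) = +0.079.

+0.08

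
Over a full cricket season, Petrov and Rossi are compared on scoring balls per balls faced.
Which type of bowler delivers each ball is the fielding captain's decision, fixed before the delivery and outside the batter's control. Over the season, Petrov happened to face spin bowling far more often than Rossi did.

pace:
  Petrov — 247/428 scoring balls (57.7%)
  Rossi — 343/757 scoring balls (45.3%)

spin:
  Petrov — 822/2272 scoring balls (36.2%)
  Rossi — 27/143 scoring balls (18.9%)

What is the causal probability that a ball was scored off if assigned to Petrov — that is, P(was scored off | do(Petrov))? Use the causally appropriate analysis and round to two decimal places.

Since bowling type is a pre-existing factor (not a product of the player) and it affects the outcome on its own, it is a confounder. The stratified rates, not the pooled rate, identify the causal effect.
Standardising Petrov to the population bowling type mix: 0.329·247/428 + 0.671·822/2272 = 0.433.

0.43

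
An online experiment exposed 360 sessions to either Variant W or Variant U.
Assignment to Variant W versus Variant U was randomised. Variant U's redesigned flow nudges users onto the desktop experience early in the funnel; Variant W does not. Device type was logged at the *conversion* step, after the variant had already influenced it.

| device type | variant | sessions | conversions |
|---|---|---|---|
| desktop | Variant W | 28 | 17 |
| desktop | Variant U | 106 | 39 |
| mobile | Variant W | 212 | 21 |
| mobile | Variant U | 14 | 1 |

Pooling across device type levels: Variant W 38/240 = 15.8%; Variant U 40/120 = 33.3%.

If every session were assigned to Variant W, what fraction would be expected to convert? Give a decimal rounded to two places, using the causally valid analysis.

Variant W is higher inside every device type stratum but Variant U is higher in aggregate. Whether to stratify depends on how device type relates to the variant.
Device type lies on the pathway variant → device type → outcome, so adjusting for it blocks the indirect effect. For the total causal effect of variant, use the unadjusted pooled rates.
So P(outcome | do(Variant W)) is just the pooled rate for Variant W: 38/240 = 0.158.

0.16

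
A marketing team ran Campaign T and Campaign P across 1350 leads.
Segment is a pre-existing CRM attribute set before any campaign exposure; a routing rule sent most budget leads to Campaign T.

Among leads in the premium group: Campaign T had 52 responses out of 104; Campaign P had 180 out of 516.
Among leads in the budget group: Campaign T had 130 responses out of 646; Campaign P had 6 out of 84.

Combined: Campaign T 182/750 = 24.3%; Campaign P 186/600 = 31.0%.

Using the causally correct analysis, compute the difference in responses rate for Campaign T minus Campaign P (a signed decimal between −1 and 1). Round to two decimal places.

Customer segment differs across campaigns for reasons unrelated to any effect of the campaign itself, and it separately predicts the outcome — a classic confounder. We must compare within customer segment levels.
Adjusting over the population distribution of customer segment: 0.459·(0.500−0.349) + 0.541·(0.201−0.071) = +0.140.

+0.14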